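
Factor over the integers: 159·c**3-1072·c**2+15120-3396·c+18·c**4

(2·c-9)·(3·c+14)·(3·c-10)·(c+12)

Testing divisors of the constant over divisors of the leading coefficient, c = -14/3 is a root, so (3·c+14) divides it; the quotient is 6·c**3+25·c**2-474·c+1080.
Continuing, c = 10/3 is a root, so (3·c-10) is a factor; dividing leaves 2·c**2+15·c-108.
The remaining quadratic factors as (c+12)(2·c-9).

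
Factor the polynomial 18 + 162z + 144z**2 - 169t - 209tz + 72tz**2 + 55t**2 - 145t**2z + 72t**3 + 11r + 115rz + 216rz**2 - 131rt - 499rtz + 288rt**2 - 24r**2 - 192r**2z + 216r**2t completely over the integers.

Group: 3r(72rt - 64rz - 8r + 72t**2 - 145tz - 89t + 72z**2 + 81z + 9) + (t + 2)(72rt - 64rz - 8r + 72t**2 - 145tz - 89t + 72z**2 + 81z + 9); both groups contain (72rt - 64rz - 8r + 72t**2 - 145tz - 89t + 72z**2 + 81z + 9), so (3r + t + 2) is a factor with cofactor 72rt - 64rz - 8r + 72t**2 - 145tz - 89t + 72z**2 + 81z + 9.
The cofactor groups again: 72rt - 64rz - 8r + 72t**2 - 145tz - 89t + 72z**2 + 81z + 9 = 9t(8r + 8t - 9z - 9) + (-8z - 1)(8r + 8t - 9z - 9); both groups contain (8r + 8t - 9z - 9), giving (9t - 8z - 1)(8r + 8t - 9z - 9).

(3r + t + 2)(8r + 8t - 9z - 9)(9t - 8z - 1)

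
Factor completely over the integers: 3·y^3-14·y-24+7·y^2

Testing divisors of the constant over divisors of the leading coefficient, y = -3 is a root, so (y+3) divides it; the quotient is 3·y^2-2·y-8.
The remaining quadratic factors as (y-2)(3·y+4).

(3·y+4)·(y+3)·(y-2)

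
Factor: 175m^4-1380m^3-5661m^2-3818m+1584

(5m+8)(5m+9)(7m-2)(m-11)

Testing divisors of the constant over divisors of the leading coefficient, m = 2/7 is a root, so (7m-2) divides it; the quotient is 25m^3-190m^2-863m-792.
Continuing, m = 11 is a root, so (m-11) is a factor; dividing leaves 25m^2+85m+72.
The remaining quadratic factors as (5m+9)(5m+8).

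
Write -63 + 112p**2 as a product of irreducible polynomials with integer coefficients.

7(4p + 3)(4p - 3)

Every term has a factor of 7. Then 16p**2 - 9 = (4p)² − (3)².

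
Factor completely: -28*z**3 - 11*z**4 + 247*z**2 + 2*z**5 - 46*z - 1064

Trying the rational-root candidates, z = -4 is a root, giving the factor (z + 4) and quotient 2*z**4 - 19*z**3 + 48*z**2 + 55*z - 266.
Continuing, z = 7/2 is a root, so (2*z - 7) is a factor; dividing leaves z**3 - 6*z**2 + 3*z + 38.
Continuing, z = -2 is a root, so (z + 2) is a factor; dividing leaves z**2 - 8*z + 19.
The quadratic z**2 - 8*z + 19 has discriminant -12 < 0 and is irreducible over ℤ.

(2*z - 7)*(z + 2)*(z + 4)*(z**2 - 8*z + 19)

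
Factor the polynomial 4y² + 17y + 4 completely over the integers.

(4y + 1)(y + 4)

Need a pair with product 4·4 = 16 and sum 17: that's 16 and 1.
Split the middle term: 4y² + 16y + y + 4 = 4y(y + 4) + (y + 4).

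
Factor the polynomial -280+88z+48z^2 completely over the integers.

8(2z+7)(3z-5)

Pull out the common factor 8, then factor the remaining trinomial.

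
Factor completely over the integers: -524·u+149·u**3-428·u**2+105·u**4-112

(3·u+7)·(5·u+4)·(7·u+2)·(u-2)

By the rational root theorem, u = -2/7 is a root, so (7·u+2) is a factor; dividing leaves 15·u**3+17·u**2-66·u-56.
Next, u = -4/5 is a root, giving the factor (5·u+4) and quotient 3·u**2+u-14.
The remaining quadratic factors as (u-2)(3·u+7).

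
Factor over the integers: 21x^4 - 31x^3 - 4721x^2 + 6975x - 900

Testing divisors of the constant over divisors of the leading coefficient, x = 4/3 is a root, giving the factor (3x - 4) and quotient 7x^3 - x^2 - 1575x + 225.
Then x = 1/7 is a root, so (7x - 1) is a factor; dividing leaves x^2 - 225.
The remaining quadratic factors as (x + 15)(x - 15).

(3x - 4)(7x - 1)(x + 15)(x - 15)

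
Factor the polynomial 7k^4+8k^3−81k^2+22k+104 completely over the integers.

(7k−13)(k+1)(k+4)(k−2)

Testing divisors of the constant over divisors of the leading coefficient, k = −4 is a root, so (k+4) is a factor; dividing leaves 7k^3−20k^2−k+26.
Then k = 13/7 is a root, so (7k−13) is a factor; dividing leaves k^2−k−2.
The remaining quadratic factors as (k−2)(k+1).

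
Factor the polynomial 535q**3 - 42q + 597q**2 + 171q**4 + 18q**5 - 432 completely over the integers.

Trying the rational-root candidates, q = 2/3 is a root, so (3q - 2) is a factor; dividing leaves 6q**4 + 61q**3 + 219q**2 + 345q + 216.
Next, q = -8/3 is a root, giving the factor (3q + 8) and quotient 2q**3 + 15q**2 + 33q + 27.
Next, q = -9/2 is a root, so (2q + 9) divides it; the quotient is q**2 + 3q + 3.
The quadratic q**2 + 3q + 3 has discriminant -3 < 0 and is irreducible over ℤ.

(2q + 9)(3q + 8)(3q - 2)(q**2 + 3q + 3)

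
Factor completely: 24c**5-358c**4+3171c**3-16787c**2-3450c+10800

(4c-3)(6c+5)(c-9)(c**2-6c+80)

By the rational root theorem, c = 3/4 is a root, giving the factor (4c-3) and quotient 6c**4-85c**3+729c**2-3650c-3600.
Then c = -5/6 is a root, so (6c+5) is a factor; dividing leaves c**3-15c**2+134c-720.
Continuing, c = 9 is a root, so (c-9) divides it; the quotient is c**2-6c+80.
The quadratic c**2-6c+80 has discriminant -284 < 0 and is irreducible over ℤ.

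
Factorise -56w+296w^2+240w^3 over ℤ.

Pull out the common factor 8w, then factor the remaining trinomial.

8w(5w+7)(6w-1)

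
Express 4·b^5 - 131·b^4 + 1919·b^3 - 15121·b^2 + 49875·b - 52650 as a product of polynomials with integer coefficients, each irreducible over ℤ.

(4·b - 15)·(b - 13)·(b - 2)·(b^2 - 14·b + 135)

Testing divisors of the constant over divisors of the leading coefficient, b = 15/4 is a root, so (4·b - 15) divides it; the quotient is b^4 - 29·b^3 + 371·b^2 - 2389·b + 3510.
Then b = 13 is a root, so (b - 13) divides it; the quotient is b^3 - 16·b^2 + 163·b - 270.
Continuing, b = 2 is a root, giving the factor (b - 2) and quotient b^2 - 14·b + 135.
The quadratic b^2 - 14·b + 135 has discriminant -344 < 0 and is irreducible over ℤ.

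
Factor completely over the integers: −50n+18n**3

Pull out the common factor 2n; 9n**2−25 is a difference of squares.

2n(3n+5)(3n−5)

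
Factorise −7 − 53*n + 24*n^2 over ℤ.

(3*n − 7)*(8*n + 1)

Need a pair with product 24·(−7) = −168 and sum −53: that's −56 and 3.
Split the middle term: 24*n^2 − 56*n + 3*n − 7 = 8*n*(3*n − 7) + (3*n − 7).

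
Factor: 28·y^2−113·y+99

(4·y−11)·(7·y−9)

Need a pair with product 28·99 = 2772 and sum −113: that's −77 and −36.
Split the middle term: 28·y^2−77·y − 36·y+99 = 7·y·(4·y−11) − 9·(4·y−11).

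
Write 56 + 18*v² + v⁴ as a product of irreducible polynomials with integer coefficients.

(v² + 14)*(v² + 4)

Substitute u = v² to get a quadratic in u, then factor.
v² + 4 is irreducible over ℤ (sum of squares).
v² + 14 is irreducible over ℤ (always positive, so no real roots).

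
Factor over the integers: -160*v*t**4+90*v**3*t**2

Pull out the common factor 10*v*t**2; 9*v**2-16*t**2 is a difference of squares.

10*t**2*v*(3*v-4*t)*(3*v+4*t)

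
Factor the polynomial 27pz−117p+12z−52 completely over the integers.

Group as (27pz−117p) + (12z−52) = 9p(3z−13) + 4(3z−13).
Both groups share the factor (3z−13).

(3z−13)(9p+4)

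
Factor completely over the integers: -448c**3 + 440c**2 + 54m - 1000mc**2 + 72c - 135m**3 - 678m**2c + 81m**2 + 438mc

-(5m + 14c + 2)(3m + 4c)(9m + 8c - 9)

Group: 5m(-27m**2 - 60mc + 27m - 32c**2 + 36c) + (14c + 2)(-27m**2 - 60mc + 27m - 32c**2 + 36c); both groups contain (-27m**2 - 60mc + 27m - 32c**2 + 36c), so (5m + 14c + 2) is a factor with cofactor -27m**2 - 60mc + 27m - 32c**2 + 36c.
The cofactor groups again: -27m**2 - 60mc + 27m - 32c**2 + 36c = -9m(3m + 4c) + (-8c + 9)(3m + 4c); both groups contain (3m + 4c), giving -(9m + 8c - 9)(3m + 4c).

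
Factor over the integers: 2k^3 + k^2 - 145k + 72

(2k - 1)(k + 9)(k - 8)

By the rational root theorem, k = 8 is a root, so (k - 8) is a factor; dividing leaves 2k^2 + 17k - 9.
The remaining quadratic factors as (2k - 1)(k + 9).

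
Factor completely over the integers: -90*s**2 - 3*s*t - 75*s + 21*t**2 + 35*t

Group: -15*s*(6*s + 3*t + 5) + 7*t*(6*s + 3*t + 5); both groups contain (6*s + 3*t + 5).

-(15*s - 7*t)*(6*s + 3*t + 5)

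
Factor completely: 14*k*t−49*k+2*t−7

(2*t−7)*(7*k+1)

Group as (14*k*t−49*k) + (2*t−7) = 7*k*(2*t−7) + (2*t−7).
Both groups share the factor (2*t−7).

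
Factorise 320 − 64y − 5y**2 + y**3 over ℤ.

Trying the rational-root candidates, y = 5 is a root, so (y − 5) is a factor; dividing leaves y**2 − 64.
The remaining quadratic factors as (y − 8)(y + 8).

(y + 8)(y − 5)(y − 8)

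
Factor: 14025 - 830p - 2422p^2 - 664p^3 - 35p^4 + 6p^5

By the rational root theorem, p = 15 is a root, so (p - 15) divides it; the quotient is 6p^4 + 55p^3 + 161p^2 - 7p - 935.
Continuing, p = -5 is a root, so (p + 5) divides it; the quotient is 6p^3 + 25p^2 + 36p - 187.
Next, p = 11/6 is a root, giving the factor (6p - 11) and quotient p^2 + 6p + 17.
The quadratic p^2 + 6p + 17 has discriminant -32 < 0 and is irreducible over ℤ.

(6p - 11)(p + 5)(p - 15)(p^2 + 6p + 17)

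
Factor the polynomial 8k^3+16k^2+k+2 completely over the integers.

Group as (8k^3+k) + (16k^2+2) = k(8k^2+1) + 2(8k^2+1).
Both groups share the factor (8k^2+1).

(k+2)(8k^2+1)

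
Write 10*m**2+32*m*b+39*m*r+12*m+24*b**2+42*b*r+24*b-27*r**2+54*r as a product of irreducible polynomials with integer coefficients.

(2*m+4*b+9*r)*(5*m+6*b-3*r+6)

Group: 5*m*(2*m+4*b+9*r) + (6*b-3*r+6)*(2*m+4*b+9*r); both groups contain (2*m+4*b+9*r).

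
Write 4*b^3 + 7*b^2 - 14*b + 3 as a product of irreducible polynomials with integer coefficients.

Trying the rational-root candidates, b = -3 is a root, giving the factor (b + 3) and quotient 4*b^2 - 5*b + 1.
The remaining quadratic factors as (b - 1)(4*b - 1).

(4*b - 1)*(b + 3)*(b - 1)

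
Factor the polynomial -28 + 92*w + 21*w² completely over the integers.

(3*w + 14)*(7*w - 2)

Need a pair with product 21·(-28) = -588 and sum 92: that's 98 and -6.
Split the middle term: 21*w² + 98*w - 6*w - 28 = 7*w*(3*w + 14) - 2*(3*w + 14).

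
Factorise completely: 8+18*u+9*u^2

(3*u+2)*(3*u+4)

Need a pair with product 9·8 = 72 and sum 18: that's 6 and 12.
Split the middle term: 9*u^2+6*u + 12*u+8 = 3*u*(3*u+2) + 4*(3*u+2).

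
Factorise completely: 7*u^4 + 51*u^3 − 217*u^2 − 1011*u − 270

(7*u + 2)*(u + 3)*(u + 9)*(u − 5)

Trying the rational-root candidates, u = −3 is a root, so (u + 3) divides it; the quotient is 7*u^3 + 30*u^2 − 307*u − 90.
Continuing, u = −9 is a root, giving the factor (u + 9) and quotient 7*u^2 − 33*u − 10.
The remaining quadratic factors as (7*u + 2)(u − 5).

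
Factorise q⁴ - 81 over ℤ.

(q + 3)(q - 3)(q² + 9)

(q)⁴ − (3)⁴ = ((q)² − (3)²)((q)² + (3)²); the first factor splits again, the second (q² + 9) is irreducible.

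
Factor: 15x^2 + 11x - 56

(3x + 7)(5x - 8)

Need a pair with product 15·(-56) = -840 and sum 11: that's -24 and 35.
Split the middle term: 15x^2 - 24x + 35x - 56 = 3x(5x - 8) + 7(5x - 8).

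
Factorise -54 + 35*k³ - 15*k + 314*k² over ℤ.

Among the possible rational roots, k = 3/7 is a root, so (7*k - 3) divides it; the quotient is 5*k² + 47*k + 18.
The remaining quadratic factors as (k + 9)(5*k + 2).

(5*k + 2)*(7*k - 3)*(k + 9)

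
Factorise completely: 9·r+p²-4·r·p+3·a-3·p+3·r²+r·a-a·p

Group: r·(3·r+a-p) + (-p+3)·(3·r+a-p); both groups contain (3·r+a-p).

(r-p+3)·(3·r+a-p)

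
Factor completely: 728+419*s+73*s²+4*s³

Trying the rational-root candidates, s = −8 is a root, so (s+8) divides it; the quotient is 4*s²+41*s+91.
The remaining quadratic factors as (4*s+13)(s+7).

(4*s+13)*(s+7)*(s+8)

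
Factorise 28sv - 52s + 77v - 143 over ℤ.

Group as (28sv - 52s) + (77v - 143) = 4s(7v - 13) + 11(7v - 13).
Both groups share the factor (7v - 13).

(4s + 11)(7v - 13)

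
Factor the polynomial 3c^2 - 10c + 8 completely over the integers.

(3c - 4)(c - 2)

Need a pair with product 3·8 = 24 and sum -10: that's -6 and -4.
Split the middle term: 3c^2 - 6c - 4c + 8 = 3c(c - 2) - 4(c - 2).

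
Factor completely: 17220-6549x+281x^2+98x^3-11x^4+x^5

Testing divisors of the constant over divisors of the leading coefficient, x = 4 is a root, so (x-4) divides it; the quotient is x^4-7x^3+70x^2+561x-4305.
Next, x = -7 is a root, giving the factor (x+7) and quotient x^3-14x^2+168x-615.
Then x = 5 is a root, so (x-5) divides it; the quotient is x^2-9x+123.
The quadratic x^2-9x+123 has discriminant -411 < 0 and is irreducible over ℤ.

(x+7)(x-4)(x-5)(x^2-9x+123)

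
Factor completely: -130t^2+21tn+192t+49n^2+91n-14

Group: -10t(13t+7n-1) + (7n+14)(13t+7n-1); both groups contain (13t+7n-1).

-(10t-7n-14)(13t+7n-1)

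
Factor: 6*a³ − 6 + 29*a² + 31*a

(6*a − 1)*(a + 2)*(a + 3)

Trying the rational-root candidates, a = −2 is a root, so (a + 2) is a factor; dividing leaves 6*a² + 17*a − 3.
The remaining quadratic factors as (6*a − 1)(a + 3).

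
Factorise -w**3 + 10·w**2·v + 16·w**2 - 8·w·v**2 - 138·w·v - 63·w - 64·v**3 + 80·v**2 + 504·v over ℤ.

Group: w·(-w**2 + 2·w·v + 16·w + 8·v**2 - 10·v - 63) - 8·v·(-w**2 + 2·w·v + 16·w + 8·v**2 - 10·v - 63); both groups contain (-w**2 + 2·w·v + 16·w + 8·v**2 - 10·v - 63), so (w - 8·v) is a factor with cofactor -w**2 + 2·w·v + 16·w + 8·v**2 - 10·v - 63.
The cofactor groups again: -w**2 + 2·w·v + 16·w + 8·v**2 - 10·v - 63 = -w·(w - 4·v - 9) + (-2·v + 7)·(w - 4·v - 9); both groups contain (w - 4·v - 9), giving -(w + 2·v - 7)·(w - 4·v - 9).

-(w - 4·v - 9)·(w - 8·v)·(w + 2·v - 7)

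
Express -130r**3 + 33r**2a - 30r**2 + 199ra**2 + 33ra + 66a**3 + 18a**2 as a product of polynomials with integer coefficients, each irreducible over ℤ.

-(2r - 3a)(13r + 11a + 3)(5r + 2a)

Group: 5r(-26r**2 + 17ra - 6r + 33a**2 + 9a) + 2a(-26r**2 + 17ra - 6r + 33a**2 + 9a); both groups contain (-26r**2 + 17ra - 6r + 33a**2 + 9a), so (5r + 2a) is a factor with cofactor -26r**2 + 17ra - 6r + 33a**2 + 9a.
The cofactor groups again: -26r**2 + 17ra - 6r + 33a**2 + 9a = -13r(2r - 3a) + (-11a - 3)(2r - 3a); both groups contain (2r - 3a), giving -(13r + 11a + 3)(2r - 3a).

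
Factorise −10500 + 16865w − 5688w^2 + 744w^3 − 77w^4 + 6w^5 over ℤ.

(6w − 5)(w − 4)(w − 7)(w^2 − w + 75)

By the rational root theorem, w = 4 is a root, so (w − 4) is a factor; dividing leaves 6w^4 − 53w^3 + 532w^2 − 3560w + 2625.
Continuing, w = 5/6 is a root, giving the factor (6w − 5) and quotient w^3 − 8w^2 + 82w − 525.
Next, w = 7 is a root, so (w − 7) is a factor; dividing leaves w^2 − w + 75.
The quadratic w^2 − w + 75 has discriminant −299 < 0 and is irreducible over ℤ.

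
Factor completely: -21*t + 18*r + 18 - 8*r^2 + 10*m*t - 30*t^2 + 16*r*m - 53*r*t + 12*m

Group: -r*(8*r + 5*t + 6) + (2*m - 6*t + 3)*(8*r + 5*t + 6); both groups contain (8*r + 5*t + 6).

-(r - 2*m + 6*t - 3)*(8*r + 5*t + 6)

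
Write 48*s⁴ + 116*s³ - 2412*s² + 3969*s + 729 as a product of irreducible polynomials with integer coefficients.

(2*s - 9)*(4*s - 9)*(6*s + 1)*(s + 9)

Among the possible rational roots, s = -9 is a root, so (s + 9) divides it; the quotient is 48*s³ - 316*s² + 432*s + 81.
Continuing, s = 9/4 is a root, giving the factor (4*s - 9) and quotient 12*s² - 52*s - 9.
The remaining quadratic factors as (2*s - 9)(6*s + 1).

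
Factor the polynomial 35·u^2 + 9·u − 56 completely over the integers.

Need a pair with product 35·(−56) = −1960 and sum 9: that's −40 and 49.
Split the middle term: 35·u^2 − 40·u + 49·u − 56 = 5·u·(7·u − 8) + 7·(7·u − 8).

(5·u + 7)·(7·u − 8)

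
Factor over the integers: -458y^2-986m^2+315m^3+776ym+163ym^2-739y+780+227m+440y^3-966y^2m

(4y-7m-5)(10y-9m+13)(11y+5m-12)

Group: 11y(40y^2-106ym+2y+63m^2-46m-65) + (5m-12)(40y^2-106ym+2y+63m^2-46m-65); both groups contain (40y^2-106ym+2y+63m^2-46m-65), so (11y+5m-12) is a factor with cofactor 40y^2-106ym+2y+63m^2-46m-65.
The cofactor groups again: 40y^2-106ym+2y+63m^2-46m-65 = 10y(4y-7m-5) + (-9m+13)(4y-7m-5); both groups contain (4y-7m-5), giving (10y-9m+13)(4y-7m-5).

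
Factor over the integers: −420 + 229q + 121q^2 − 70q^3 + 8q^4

By the rational root theorem, q = 3/2 is a root, so (2q − 3) divides it; the quotient is 4q^3 − 29q^2 + 17q + 140.
Next, q = −7/4 is a root, so (4q + 7) is a factor; dividing leaves q^2 − 9q + 20.
The remaining quadratic factors as (q − 5)(q − 4).

(2q − 3)(4q + 7)(q − 4)(q − 5)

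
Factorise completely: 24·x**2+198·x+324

Pull out the common factor 6, then factor the remaining trinomial.

6·(4·x+9)·(x+6)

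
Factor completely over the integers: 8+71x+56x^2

Need a pair with product 56·8 = 448 and sum 71: that's 64 and 7.
Split the middle term: 56x^2+64x + 7x+8 = 8x(7x+8) + (7x+8).

(7x+8)(8x+1)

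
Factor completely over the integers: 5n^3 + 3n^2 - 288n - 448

(5n + 8)(n + 7)(n - 8)

By the rational root theorem, n = -8/5 is a root, so (5n + 8) is a factor; dividing leaves n^2 - n - 56.
The remaining quadratic factors as (n + 7)(n - 8).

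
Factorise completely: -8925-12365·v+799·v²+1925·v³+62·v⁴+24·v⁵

Among the possible rational roots, v = -7/3 is a root, so (3·v+7) divides it; the quotient is 8·v⁴+2·v³+637·v²-1220·v-1275.
Continuing, v = -3/4 is a root, so (4·v+3) is a factor; dividing leaves 2·v³-v²+160·v-425.
Next, v = 5/2 is a root, giving the factor (2·v-5) and quotient v²+2·v+85.
The quadratic v²+2·v+85 has discriminant -336 < 0 and is irreducible over ℤ.

(2·v-5)·(3·v+7)·(4·v+3)·(v²+2·v+85)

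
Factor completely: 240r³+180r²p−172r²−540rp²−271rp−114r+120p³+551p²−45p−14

Group: 12r(20r²+20rp+9r−40p²+3p+1) + (−3p−14)(20r²+20rp+9r−40p²+3p+1); both groups contain (20r²+20rp+9r−40p²+3p+1), so (12r−3p−14) is a factor with cofactor 20r²+20rp+9r−40p²+3p+1.
The cofactor groups again: 20r²+20rp+9r−40p²+3p+1 = 4r(5r−5p+1) + (8p+1)(5r−5p+1); both groups contain (5r−5p+1), giving (4r+8p+1)(5r−5p+1).

(12r−3p−14)(5r−5p+1)(4r+8p+1)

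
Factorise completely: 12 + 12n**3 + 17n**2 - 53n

Testing divisors of the constant over divisors of the leading coefficient, n = 4/3 is a root, so (3n - 4) is a factor; dividing leaves 4n**2 + 11n - 3.
The remaining quadratic factors as (n + 3)(4n - 1).

(3n - 4)(4n - 1)(n + 3)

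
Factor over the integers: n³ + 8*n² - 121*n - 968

Trying the rational-root candidates, n = 11 is a root, so (n - 11) is a factor; dividing leaves n² + 19*n + 88.
The remaining quadratic factors as (n + 8)(n + 11).

(n + 11)*(n + 8)*(n - 11)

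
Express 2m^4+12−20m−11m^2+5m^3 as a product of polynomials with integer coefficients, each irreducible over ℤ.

(2m−1)(m+2)(m+3)(m−2)

Trying the rational-root candidates, m = −3 is a root, so (m+3) divides it; the quotient is 2m^3−m^2−8m+4.
Continuing, m = 2 is a root, so (m−2) divides it; the quotient is 2m^2+3m−2.
The remaining quadratic factors as (2m−1)(m+2).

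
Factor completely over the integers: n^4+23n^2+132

(n^2+11)(n^2+12)

Substitute u = n^2 to get a quadratic in u, then factor.
n^2+12 is irreducible over ℤ (always positive, so no real roots).
n^2+11 is irreducible over ℤ (always positive, so no real roots).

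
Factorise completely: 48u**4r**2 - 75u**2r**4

Factor out 3u**2r**2, leaving 16u**2 - 25r**2, which is a difference of two squares.

3r**2u**2(4u - 5r)(4u + 5r)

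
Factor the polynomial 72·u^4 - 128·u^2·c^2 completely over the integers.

Factor out 8·u^2, leaving 9·u^2 - 16·c^2, which is a difference of two squares.

8·u^2·(3·u - 4·c)·(3·u + 4·c)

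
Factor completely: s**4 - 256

(s)⁴ − (4)⁴ = ((s)² − (4)²)((s)² + (4)²); the first factor splits again, the second (s**2 + 16) is irreducible.

(s + 4)(s - 4)(s**2 + 16)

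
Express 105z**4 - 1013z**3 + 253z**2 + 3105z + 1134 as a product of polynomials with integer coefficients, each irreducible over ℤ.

Testing divisors of the constant over divisors of the leading coefficient, z = -9/7 is a root, giving the factor (7z + 9) and quotient 15z**3 - 164z**2 + 247z + 126.
Next, z = 9 is a root, giving the factor (z - 9) and quotient 15z**2 - 29z - 14.
The remaining quadratic factors as (3z - 7)(5z + 2).

(3z - 7)(5z + 2)(7z + 9)(z - 9)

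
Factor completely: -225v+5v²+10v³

5v(2v-9)(v+5)

Pull out the common factor 5v, then factor the remaining trinomial.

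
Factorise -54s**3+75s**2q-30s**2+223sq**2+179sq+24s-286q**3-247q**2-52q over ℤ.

Group: 9s(-6s**2+sq-6s+26q**2+13q) + (-11q-4)(-6s**2+sq-6s+26q**2+13q); both groups contain (-6s**2+sq-6s+26q**2+13q), so (9s-11q-4) is a factor with cofactor -6s**2+sq-6s+26q**2+13q.
The cofactor groups again: -6s**2+sq-6s+26q**2+13q = -6s(s+2q+1) + 13q(s+2q+1); both groups contain (s+2q+1), giving -(6s-13q)(s+2q+1).

-(9s-11q-4)(6s-13q)(s+2q+1)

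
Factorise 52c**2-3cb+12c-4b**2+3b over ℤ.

(13c-4b+3)(4c+b)

Group: 13c(4c+b) + (-4b+3)(4c+b); both groups contain (4c+b).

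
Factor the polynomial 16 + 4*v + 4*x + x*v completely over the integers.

(v + 4)*(x + 4)

Group as (x*v + 4*x) + (4*v + 16) = x*(v + 4) + 4*(v + 4).
Both groups share the factor (v + 4).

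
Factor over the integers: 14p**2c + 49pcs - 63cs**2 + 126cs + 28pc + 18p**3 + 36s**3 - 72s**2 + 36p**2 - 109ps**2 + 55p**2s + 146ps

(2p + 9s)(9p + 7c - 4s)(p - s + 2)

Group: 9p(2p**2 + 7ps + 4p - 9s**2 + 18s) + (7c - 4s)(2p**2 + 7ps + 4p - 9s**2 + 18s); both groups contain (2p**2 + 7ps + 4p - 9s**2 + 18s), so (9p + 7c - 4s) is a factor with cofactor 2p**2 + 7ps + 4p - 9s**2 + 18s.
The cofactor groups again: 2p**2 + 7ps + 4p - 9s**2 + 18s = p(2p + 9s) + (-s + 2)(2p + 9s); both groups contain (2p + 9s), giving (p - s + 2)(2p + 9s).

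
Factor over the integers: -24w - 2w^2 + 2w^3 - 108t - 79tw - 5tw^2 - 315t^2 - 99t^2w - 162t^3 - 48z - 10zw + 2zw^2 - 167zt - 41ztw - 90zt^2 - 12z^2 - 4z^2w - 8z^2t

Group: 2t(-4z^2 - 45zt + 2zw - 16z - 81t^2 - 9tw - 36t + 2w^2 - 8w) + (w + 3)(-4z^2 - 45zt + 2zw - 16z - 81t^2 - 9tw - 36t + 2w^2 - 8w); both groups contain (-4z^2 - 45zt + 2zw - 16z - 81t^2 - 9tw - 36t + 2w^2 - 8w), so (2t + w + 3) is a factor with cofactor -4z^2 - 45zt + 2zw - 16z - 81t^2 - 9tw - 36t + 2w^2 - 8w.
The cofactor groups again: -4z^2 - 45zt + 2zw - 16z - 81t^2 - 9tw - 36t + 2w^2 - 8w = -z(4z + 9t + 2w) + (-9t + w - 4)(4z + 9t + 2w); both groups contain (4z + 9t + 2w), giving -(z + 9t - w + 4)(4z + 9t + 2w).

-(2t + w + 3)(4z + 9t + 2w)(z + 9t - w + 4)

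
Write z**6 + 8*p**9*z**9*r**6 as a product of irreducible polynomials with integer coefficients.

Pull out the common factor z**6, leaving 8*p**9*z**3*r**6 + 1.
Recognize a sum of cubes with the parts 1 and 2*p**3*z*r**2.

z**6*(2*p**3*z*r**2 + 1)*(4*p**6*z**2*r**4 - 2*p**3*z*r**2 + 1)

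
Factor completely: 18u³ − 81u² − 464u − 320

(3u + 8)(6u + 5)(u − 8)

By the rational root theorem, u = 8 is a root, so (u − 8) is a factor; dividing leaves 18u² + 63u + 40.
The remaining quadratic factors as (6u + 5)(3u + 8).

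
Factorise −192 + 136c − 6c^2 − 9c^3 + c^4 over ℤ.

Trying the rational-root candidates, c = −4 is a root, so (c + 4) divides it; the quotient is c^3 − 13c^2 + 46c − 48.
Then c = 2 is a root, giving the factor (c − 2) and quotient c^2 − 11c + 24.
The remaining quadratic factors as (c − 3)(c − 8).

(c + 4)(c − 2)(c − 3)(c − 8)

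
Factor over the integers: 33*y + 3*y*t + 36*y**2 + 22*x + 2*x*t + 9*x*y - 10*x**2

-(5*x - 12*y - t - 11)*(2*x + 3*y)

Group: -2*x*(5*x - 12*y - t - 11) - 3*y*(5*x - 12*y - t - 11); both groups contain (5*x - 12*y - t - 11).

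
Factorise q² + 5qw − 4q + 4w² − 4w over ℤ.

(q + 4w − 4)(q + w)

Group: q(q + w) + (4w − 4)(q + w); both groups contain (q + w).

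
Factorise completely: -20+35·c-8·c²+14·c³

(7·c-4)·(2·c²+5)

Group as (14·c³+35·c) + (-8·c²-20) = 7·c·(2·c²+5) - 4·(2·c²+5).
Both groups share the factor (2·c²+5).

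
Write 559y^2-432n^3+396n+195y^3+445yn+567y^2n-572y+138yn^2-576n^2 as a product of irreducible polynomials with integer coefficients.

Group: 3y(65y^2+59yn-52y-72n^2+36n) + (6n+11)(65y^2+59yn-52y-72n^2+36n); both groups contain (65y^2+59yn-52y-72n^2+36n), so (3y+6n+11) is a factor with cofactor 65y^2+59yn-52y-72n^2+36n.
The cofactor groups again: 65y^2+59yn-52y-72n^2+36n = 13y(5y+8n-4) - 9n(5y+8n-4); both groups contain (5y+8n-4), giving (13y-9n)(5y+8n-4).

(13y-9n)(3y+6n+11)(5y+8n-4)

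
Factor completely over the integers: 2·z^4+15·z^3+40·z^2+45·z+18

(2·z+3)·(z+1)·(z+2)·(z+3)

Among the possible rational roots, z = −3 is a root, giving the factor (z+3) and quotient 2·z^3+9·z^2+13·z+6.
Continuing, z = −1 is a root, giving the factor (z+1) and quotient 2·z^2+7·z+6.
The remaining quadratic factors as (z+2)(2·z+3).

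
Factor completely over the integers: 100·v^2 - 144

Factor out 4, leaving 25·v^2 - 36, which is a difference of two squares.

4·(5·v + 6)·(5·v - 6)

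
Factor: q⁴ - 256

Write as (q²)² − (16)², then factor q² - 16 once more.

(q + 4)·(q - 4)·(q² + 16)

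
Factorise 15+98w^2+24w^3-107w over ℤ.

Testing divisors of the constant over divisors of the leading coefficient, w = -5 is a root, so (w+5) divides it; the quotient is 24w^2-22w+3.
The remaining quadratic factors as (6w-1)(4w-3).

(4w-3)(6w-1)(w+5)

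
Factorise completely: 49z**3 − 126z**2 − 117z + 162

By the rational root theorem, z = 6/7 is a root, giving the factor (7z − 6) and quotient 7z**2 − 12z − 27.
The remaining quadratic factors as (7z + 9)(z − 3).

(7z + 9)(7z − 6)(z − 3)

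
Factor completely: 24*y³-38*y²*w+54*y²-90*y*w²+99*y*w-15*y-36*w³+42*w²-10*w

Group: 4*y*(6*y²-14*y*w+15*y-12*w²+10*w) + (3*w-1)*(6*y²-14*y*w+15*y-12*w²+10*w); both groups contain (6*y²-14*y*w+15*y-12*w²+10*w), so (4*y+3*w-1) is a factor with cofactor 6*y²-14*y*w+15*y-12*w²+10*w.
The cofactor groups again: 6*y²-14*y*w+15*y-12*w²+10*w = 2*y*(3*y+2*w) + (-6*w+5)*(3*y+2*w); both groups contain (3*y+2*w), giving (2*y-6*w+5)*(3*y+2*w).

(2*y-6*w+5)*(3*y+2*w)*(4*y+3*w-1)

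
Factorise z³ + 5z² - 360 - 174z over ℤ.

Trying the rational-root candidates, z = -2 is a root, so (z + 2) divides it; the quotient is z² + 3z - 180.
The remaining quadratic factors as (z - 12)(z + 15).

(z + 15)(z + 2)(z - 12)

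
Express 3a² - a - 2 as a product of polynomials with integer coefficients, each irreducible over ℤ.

(3a + 2)(a - 1)

Need a pair with product 3·(-2) = -6 and sum -1: that's 2 and -3.
Split the middle term: 3a² + 2a - 3a - 2 = a(3a + 2) - (3a + 2).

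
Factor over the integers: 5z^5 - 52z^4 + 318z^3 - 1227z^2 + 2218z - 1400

(5z - 7)(z - 2)(z - 4)(z^2 - 3z + 25)

Among the possible rational roots, z = 7/5 is a root, so (5z - 7) is a factor; dividing leaves z^4 - 9z^3 + 51z^2 - 174z + 200.
Next, z = 4 is a root, so (z - 4) divides it; the quotient is z^3 - 5z^2 + 31z - 50.
Continuing, z = 2 is a root, giving the factor (z - 2) and quotient z^2 - 3z + 25.
The quadratic z^2 - 3z + 25 has discriminant -91 < 0 and is irreducible over ℤ.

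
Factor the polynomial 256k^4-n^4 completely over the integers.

(4k)⁴ − (n)⁴ = ((4k)² − (n)²)((4k)² + (n)²); the first factor splits again, the second (16k^2+n^2) is irreducible.

(4k+n)(4k-n)(16k^2+n^2)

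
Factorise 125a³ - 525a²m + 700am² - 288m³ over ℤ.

Group: 5a(25a² - 60am + 32m²) - 9m(25a² - 60am + 32m²); both groups contain (25a² - 60am + 32m²), so (5a - 9m) is a factor with cofactor 25a² - 60am + 32m².
The cofactor groups again: 25a² - 60am + 32m² = 5a(5a - 4m) - 8m(5a - 4m); both groups contain (5a - 4m), giving (5a - 8m)(5a - 4m).

(5a - 4m)(5a - 8m)(5a - 9m)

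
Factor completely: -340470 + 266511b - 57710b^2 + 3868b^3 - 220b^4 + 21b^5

By the rational root theorem, b = 13/3 is a root, giving the factor (3b - 13) and quotient 7b^4 - 43b^3 + 1103b^2 - 14457b + 26190.
Continuing, b = 15/7 is a root, so (7b - 15) divides it; the quotient is b^3 - 4b^2 + 149b - 1746.
Continuing, b = 9 is a root, so (b - 9) divides it; the quotient is b^2 + 5b + 194.
The quadratic b^2 + 5b + 194 has discriminant -751 < 0 and is irreducible over ℤ.

(3b - 13)(7b - 15)(b - 9)(b^2 + 5b + 194)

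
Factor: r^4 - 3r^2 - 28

(r^2 + 4)(r^2 - 7)

Substitute u = r^2 to get a quadratic in u, then factor.
r^2 + 4 is irreducible over ℤ (sum of squares).
r^2 - 7 is irreducible over ℤ (7 is not a perfect square).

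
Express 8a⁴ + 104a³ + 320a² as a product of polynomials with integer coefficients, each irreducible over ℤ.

Pull out the common factor 8a², then factor the remaining trinomial.

8a²(a + 5)(a + 8)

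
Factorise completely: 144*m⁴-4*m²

Every term has a factor of 4*m². Then 36*m²-1 = (6*m)² − (1)².

4*m²*(6*m+1)*(6*m-1)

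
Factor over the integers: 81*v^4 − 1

(3*v + 1)*(3*v − 1)*(9*v^2 + 1)

Difference of squares twice: with A = 3*v and B = 1, A⁴ − B⁴ = (A² − B²)(A² + B²), and A² − B² factors again.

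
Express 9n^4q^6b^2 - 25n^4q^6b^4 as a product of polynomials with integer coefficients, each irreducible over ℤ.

Every term has a factor of n^4q^6b^2; factoring it out leaves -25b^2 + 9.
Recognize a difference of squares with the parts 3 and 5b.

-b^2n^4q^6(5b + 3)(5b - 3)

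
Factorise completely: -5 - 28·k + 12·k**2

Need a pair with product 12·(-5) = -60 and sum -28: that's -30 and 2.
Split the middle term: 12·k**2 - 30·k + 2·k - 5 = 6·k·(2·k - 5) + (2·k - 5).

(2·k - 5)·(6·k + 1)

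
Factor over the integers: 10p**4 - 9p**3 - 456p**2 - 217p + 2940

Testing divisors of the constant over divisors of the leading coefficient, p = -5 is a root, so (p + 5) divides it; the quotient is 10p**3 - 59p**2 - 161p + 588.
Continuing, p = 7 is a root, giving the factor (p - 7) and quotient 10p**2 + 11p - 84.
The remaining quadratic factors as (2p + 7)(5p - 12).

(2p + 7)(5p - 12)(p + 5)(p - 7)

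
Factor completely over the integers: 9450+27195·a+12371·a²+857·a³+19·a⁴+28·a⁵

(4·a+9)·(7·a+3)·(a+5)·(a²-7·a+70)

Trying the rational-root candidates, a = -9/4 is a root, giving the factor (4·a+9) and quotient 7·a⁴-11·a³+239·a²+2555·a+1050.
Continuing, a = -5 is a root, giving the factor (a+5) and quotient 7·a³-46·a²+469·a+210.
Next, a = -3/7 is a root, so (7·a+3) divides it; the quotient is a²-7·a+70.
The quadratic a²-7·a+70 has discriminant -231 < 0 and is irreducible over ℤ.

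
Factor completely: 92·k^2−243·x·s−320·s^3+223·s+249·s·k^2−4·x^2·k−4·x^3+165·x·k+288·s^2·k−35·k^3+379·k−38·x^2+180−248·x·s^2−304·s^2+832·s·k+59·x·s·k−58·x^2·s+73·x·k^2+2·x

−(2·x+5·s−7·k−4)·(2·x+8·s−k+5)·(x+8·s+5·k+9)

Group: 2·x·(−2·x^2−21·x·s−3·x·k−14·x−40·s^2+31·s·k−13·s+35·k^2+83·k+36) + (8·s−k+5)·(−2·x^2−21·x·s−3·x·k−14·x−40·s^2+31·s·k−13·s+35·k^2+83·k+36); both groups contain (−2·x^2−21·x·s−3·x·k−14·x−40·s^2+31·s·k−13·s+35·k^2+83·k+36), so (2·x+8·s−k+5) is a factor with cofactor −2·x^2−21·x·s−3·x·k−14·x−40·s^2+31·s·k−13·s+35·k^2+83·k+36.
The cofactor groups again: −2·x^2−21·x·s−3·x·k−14·x−40·s^2+31·s·k−13·s+35·k^2+83·k+36 = −x·(2·x+5·s−7·k−4) + (−8·s−5·k−9)·(2·x+5·s−7·k−4); both groups contain (2·x+5·s−7·k−4), giving −(x+8·s+5·k+9)·(2·x+5·s−7·k−4).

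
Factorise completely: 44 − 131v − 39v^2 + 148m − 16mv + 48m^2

(12m − 13v + 4)(4m + 3v + 11)

Group: 12m(4m + 3v + 11) + (−13v + 4)(4m + 3v + 11); both groups contain (4m + 3v + 11).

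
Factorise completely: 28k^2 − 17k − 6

Need a pair with product 28·(−6) = −168 and sum −17: that's 7 and −24.
Split the middle term: 28k^2 + 7k − 24k − 6 = 7k(4k + 1) − 6(4k + 1).

(4k + 1)(7k − 6)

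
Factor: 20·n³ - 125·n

5·n·(2·n + 5)·(2·n - 5)

Every term has a factor of 5·n. Then 4·n² - 25 = (2·n)² − (5)².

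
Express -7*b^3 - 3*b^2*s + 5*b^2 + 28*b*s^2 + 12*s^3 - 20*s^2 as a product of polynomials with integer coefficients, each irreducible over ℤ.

-(7*b + 3*s - 5)*(b + 2*s)*(b - 2*s)

Group: b*(-7*b^2 - 17*b*s + 5*b - 6*s^2 + 10*s) - 2*s*(-7*b^2 - 17*b*s + 5*b - 6*s^2 + 10*s); both groups contain (-7*b^2 - 17*b*s + 5*b - 6*s^2 + 10*s), so (b - 2*s) is a factor with cofactor -7*b^2 - 17*b*s + 5*b - 6*s^2 + 10*s.
The cofactor groups again: -7*b^2 - 17*b*s + 5*b - 6*s^2 + 10*s = -b*(7*b + 3*s - 5) - 2*s*(7*b + 3*s - 5); both groups contain (7*b + 3*s - 5), giving -(b + 2*s)*(7*b + 3*s - 5).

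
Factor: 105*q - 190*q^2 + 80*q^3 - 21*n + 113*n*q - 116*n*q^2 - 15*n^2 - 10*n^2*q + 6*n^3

(2*n + 8*q - 7)*(3*n - 2*q + 3)*(n - 5*q)

Group: n*(6*n^2 + 20*n*q - 15*n - 16*q^2 + 38*q - 21) - 5*q*(6*n^2 + 20*n*q - 15*n - 16*q^2 + 38*q - 21); both groups contain (6*n^2 + 20*n*q - 15*n - 16*q^2 + 38*q - 21), so (n - 5*q) is a factor with cofactor 6*n^2 + 20*n*q - 15*n - 16*q^2 + 38*q - 21.
The cofactor groups again: 6*n^2 + 20*n*q - 15*n - 16*q^2 + 38*q - 21 = 3*n*(2*n + 8*q - 7) + (-2*q + 3)*(2*n + 8*q - 7); both groups contain (2*n + 8*q - 7), giving (3*n - 2*q + 3)*(2*n + 8*q - 7).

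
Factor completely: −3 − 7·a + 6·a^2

Need a pair with product 6·(−3) = −18 and sum −7: that's −9 and 2.
Split the middle term: 6·a^2 − 9·a + 2·a − 3 = 3·a·(2·a − 3) + (2·a − 3).

(2·a − 3)·(3·a + 1)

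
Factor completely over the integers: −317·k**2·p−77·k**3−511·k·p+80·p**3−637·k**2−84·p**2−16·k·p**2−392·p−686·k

−(11·k−5·p+14)·(7·k+4·p)·(k+4·p+7)

Group: k·(−77·k**2−9·k·p−98·k+20·p**2−56·p) + (4·p+7)·(−77·k**2−9·k·p−98·k+20·p**2−56·p); both groups contain (−77·k**2−9·k·p−98·k+20·p**2−56·p), so (k+4·p+7) is a factor with cofactor −77·k**2−9·k·p−98·k+20·p**2−56·p.
The cofactor groups again: −77·k**2−9·k·p−98·k+20·p**2−56·p = −11·k·(7·k+4·p) + (5·p−14)·(7·k+4·p); both groups contain (7·k+4·p), giving −(11·k−5·p+14)·(7·k+4·p).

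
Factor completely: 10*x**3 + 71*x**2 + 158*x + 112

Among the possible rational roots, x = −8/5 is a root, so (5*x + 8) divides it; the quotient is 2*x**2 + 11*x + 14.
The remaining quadratic factors as (x + 2)(2*x + 7).

(2*x + 7)*(5*x + 8)*(x + 2)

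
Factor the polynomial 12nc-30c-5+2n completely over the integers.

Group as (12nc+2n) + (-30c-5) = 2n(6c+1) - 5(6c+1).
Both groups share the factor (6c+1).

(2n-5)(6c+1)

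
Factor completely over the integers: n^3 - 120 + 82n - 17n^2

(n - 10)(n - 3)(n - 4)

Trying the rational-root candidates, n = 4 is a root, so (n - 4) is a factor; dividing leaves n^2 - 13n + 30.
The remaining quadratic factors as (n - 10)(n - 3).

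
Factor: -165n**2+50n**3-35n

5n(2n-7)(5n+1)

Pull out the common factor 5n, then factor the remaining trinomial.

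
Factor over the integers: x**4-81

(x+3)·(x-3)·(x**2+9)

Difference of squares twice: with A = x and B = 3, A⁴ − B⁴ = (A² − B²)(A² + B²), and A² − B² factors again.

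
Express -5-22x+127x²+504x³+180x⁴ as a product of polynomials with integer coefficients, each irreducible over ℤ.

By the rational root theorem, x = -1/3 is a root, so (3x+1) is a factor; dividing leaves 60x³+148x²-7x-5.
Then x = -1/6 is a root, giving the factor (6x+1) and quotient 10x²+23x-5.
The remaining quadratic factors as (2x+5)(5x-1).

(2x+5)(3x+1)(5x-1)(6x+1)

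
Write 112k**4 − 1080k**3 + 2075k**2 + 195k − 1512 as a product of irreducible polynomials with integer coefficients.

By the rational root theorem, k = 7 is a root, so (k − 7) is a factor; dividing leaves 112k**3 − 296k**2 + 3k + 216.
Then k = −3/4 is a root, giving the factor (4k + 3) and quotient 28k**2 − 95k + 72.
The remaining quadratic factors as (7k − 8)(4k − 9).

(4k + 3)(4k − 9)(7k − 8)(k − 7)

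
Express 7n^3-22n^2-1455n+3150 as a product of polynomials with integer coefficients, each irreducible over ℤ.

(7n-15)(n+14)(n-15)

Among the possible rational roots, n = 15/7 is a root, so (7n-15) divides it; the quotient is n^2-n-210.
The remaining quadratic factors as (n+14)(n-15).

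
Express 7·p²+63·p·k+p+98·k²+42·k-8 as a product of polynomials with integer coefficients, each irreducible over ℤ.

(7·p+14·k+8)·(p+7·k-1)

Group: 7·p·(p+7·k-1) + (14·k+8)·(p+7·k-1); both groups contain (p+7·k-1).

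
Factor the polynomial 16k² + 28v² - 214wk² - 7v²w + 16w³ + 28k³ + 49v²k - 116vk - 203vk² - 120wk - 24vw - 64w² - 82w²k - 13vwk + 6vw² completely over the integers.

Group: v(-7vw + 49vk + 28v - 8w² + 57wk + 32w - 7k² - 4k) + (-2w - 4k)(-7vw + 49vk + 28v - 8w² + 57wk + 32w - 7k² - 4k); both groups contain (-7vw + 49vk + 28v - 8w² + 57wk + 32w - 7k² - 4k), so (v - 2w - 4k) is a factor with cofactor -7vw + 49vk + 28v - 8w² + 57wk + 32w - 7k² - 4k.
The cofactor groups again: -7vw + 49vk + 28v - 8w² + 57wk + 32w - 7k² - 4k = -w(7v + 8w - k) + (7k + 4)(7v + 8w - k); both groups contain (7v + 8w - k), giving -(w - 7k - 4)(7v + 8w - k).

-(v - 2w - 4k)(w - 7k - 4)(7v + 8w - k)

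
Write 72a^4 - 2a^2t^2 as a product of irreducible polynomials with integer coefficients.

Factor out 2a^2, leaving 36a^2 - t^2, which is a difference of two squares.

2a^2(6a + t)(6a - t)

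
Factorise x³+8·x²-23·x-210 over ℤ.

(x+6)·(x+7)·(x-5)

By the rational root theorem, x = -7 is a root, giving the factor (x+7) and quotient x²+x-30.
The remaining quadratic factors as (x-5)(x+6).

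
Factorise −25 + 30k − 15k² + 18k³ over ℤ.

Group as (18k³ + 30k) + (−15k² − 25) = 6k(3k² + 5) − 5(3k² + 5).
Both groups share the factor (3k² + 5).

(6k − 5)(3k² + 5)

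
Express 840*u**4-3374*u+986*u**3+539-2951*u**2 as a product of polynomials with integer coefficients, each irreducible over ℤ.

By the rational root theorem, u = -7/4 is a root, so (4*u+7) divides it; the quotient is 210*u**3-121*u**2-526*u+77.
Continuing, u = -7/5 is a root, so (5*u+7) divides it; the quotient is 42*u**2-83*u+11.
The remaining quadratic factors as (6*u-11)(7*u-1).

(4*u+7)*(5*u+7)*(6*u-11)*(7*u-1)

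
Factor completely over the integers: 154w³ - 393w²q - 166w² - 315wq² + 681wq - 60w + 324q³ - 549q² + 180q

(w - 3q)(14w - 9q + 4)(11w + 12q - 15)

Group: w(154w² + 69wq - 166w - 108q² + 183q - 60) - 3q(154w² + 69wq - 166w - 108q² + 183q - 60); both groups contain (154w² + 69wq - 166w - 108q² + 183q - 60), so (w - 3q) is a factor with cofactor 154w² + 69wq - 166w - 108q² + 183q - 60.
The cofactor groups again: 154w² + 69wq - 166w - 108q² + 183q - 60 = 14w(11w + 12q - 15) + (-9q + 4)(11w + 12q - 15); both groups contain (11w + 12q - 15), giving (14w - 9q + 4)(11w + 12q - 15).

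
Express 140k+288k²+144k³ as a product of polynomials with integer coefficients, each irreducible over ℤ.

4k(6k+5)(6k+7)

Pull out the common factor 4k, then factor the remaining trinomial.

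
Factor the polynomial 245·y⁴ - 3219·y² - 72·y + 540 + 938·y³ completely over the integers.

(5·y + 2)·(7·y - 15)·(7·y - 3)·(y + 6)

Trying the rational-root candidates, y = -6 is a root, giving the factor (y + 6) and quotient 245·y³ - 532·y² - 27·y + 90.
Then y = -2/5 is a root, so (5·y + 2) is a factor; dividing leaves 49·y² - 126·y + 45.
The remaining quadratic factors as (7·y - 15)(7·y - 3).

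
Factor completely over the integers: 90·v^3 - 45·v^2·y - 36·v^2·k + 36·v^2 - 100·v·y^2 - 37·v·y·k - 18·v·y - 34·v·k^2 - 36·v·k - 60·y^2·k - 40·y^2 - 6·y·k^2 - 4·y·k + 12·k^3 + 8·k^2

Group: 3·v·(30·v^2 + 25·v·y + 8·v·k + 12·v + 15·y·k + 10·y - 6·k^2 - 4·k) + (-4·y - 2·k)·(30·v^2 + 25·v·y + 8·v·k + 12·v + 15·y·k + 10·y - 6·k^2 - 4·k); both groups contain (30·v^2 + 25·v·y + 8·v·k + 12·v + 15·y·k + 10·y - 6·k^2 - 4·k), so (3·v - 4·y - 2·k) is a factor with cofactor 30·v^2 + 25·v·y + 8·v·k + 12·v + 15·y·k + 10·y - 6·k^2 - 4·k.
The cofactor groups again: 30·v^2 + 25·v·y + 8·v·k + 12·v + 15·y·k + 10·y - 6·k^2 - 4·k = 6·v·(5·v + 3·k + 2) + (5·y - 2·k)·(5·v + 3·k + 2); both groups contain (5·v + 3·k + 2), giving (6·v + 5·y - 2·k)·(5·v + 3·k + 2).

(3·v - 4·y - 2·k)·(6·v + 5·y - 2·k)·(5·v + 3·k + 2)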